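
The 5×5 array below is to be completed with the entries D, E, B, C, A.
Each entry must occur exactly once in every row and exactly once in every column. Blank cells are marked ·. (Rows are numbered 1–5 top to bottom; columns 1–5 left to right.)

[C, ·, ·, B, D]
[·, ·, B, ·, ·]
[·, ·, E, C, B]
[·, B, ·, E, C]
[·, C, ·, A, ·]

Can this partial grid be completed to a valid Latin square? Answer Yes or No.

Row 1, column 3: row 1 has {D, B, C} and column 3 has {E, B}, so it must be A.
Row 1, column 2: row 1 has {D, B, C, A} and column 2 has {B, C}, so it must be E.
Row 2, column 4: row 2 has {B} and column 4 has {E, B, C, A}, so it must be D.
Row 2, column 2: row 2 has {D, B} and column 2 has {E, B, C}, so it must be A.
Row 2, column 1: row 2 has {D, B, A} and column 1 has {C}, so it must be E.
Now row 2, column 5: row 2 together with column 5 already contain {D, E, B, C, A} — every symbol — so nothing can go there. The grid has no valid completion.

No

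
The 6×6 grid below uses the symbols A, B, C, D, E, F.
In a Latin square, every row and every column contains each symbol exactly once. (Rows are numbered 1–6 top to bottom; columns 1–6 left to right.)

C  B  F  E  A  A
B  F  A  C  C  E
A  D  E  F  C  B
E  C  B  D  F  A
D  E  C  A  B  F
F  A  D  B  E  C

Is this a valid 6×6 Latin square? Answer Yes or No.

Row 1 contains A twice (at columns 5 and 6); row 2 is also not a permutation.

No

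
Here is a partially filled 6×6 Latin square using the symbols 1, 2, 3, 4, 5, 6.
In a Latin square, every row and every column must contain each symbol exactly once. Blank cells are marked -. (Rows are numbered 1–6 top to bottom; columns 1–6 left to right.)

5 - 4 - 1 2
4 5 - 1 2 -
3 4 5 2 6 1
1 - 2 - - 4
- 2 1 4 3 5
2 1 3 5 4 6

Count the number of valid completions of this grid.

2

Row 1, column 2: eliminating its row and column leaves {3, 6}.
Row 1, column 4: eliminating its row and column leaves {3, 6}.
Row 2, column 3: eliminating its row and column leaves {6}.
Row 2, column 6: eliminating its row and column leaves {3}.
Row 4, column 2: eliminating its row and column leaves {3, 6}.
Row 4, column 4: eliminating its row and column leaves {3, 6}.
Row 4, column 5: eliminating its row and column leaves {5}.
Row 5, column 1: eliminating its row and column leaves {6}.
Enumerating the assignments across these blanks that avoid any row or column repeat gives 2 completions.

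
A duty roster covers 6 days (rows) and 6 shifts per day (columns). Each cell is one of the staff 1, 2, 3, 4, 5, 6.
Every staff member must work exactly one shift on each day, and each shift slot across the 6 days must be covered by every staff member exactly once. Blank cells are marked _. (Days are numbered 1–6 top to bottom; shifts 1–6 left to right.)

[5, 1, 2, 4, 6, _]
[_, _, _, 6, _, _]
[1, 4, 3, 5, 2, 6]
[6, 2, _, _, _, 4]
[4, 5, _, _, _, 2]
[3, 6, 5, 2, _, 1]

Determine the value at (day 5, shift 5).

Day 1, shift 6: day 1 has {1, 2, 4, 5, 6} and shift 6 has {1, 2, 4, 6}, leaving only 3.
Day 2, shift 1: day 2 has {6} and shift 1 has {1, 3, 4, 5, 6}, leaving only 2.
Day 2, shift 2: day 2 has {2, 6} and shift 2 has {1, 2, 4, 5, 6}, leaving only 3.
Day 2, shift 6: day 2 has {2, 3, 6} and shift 6 has {1, 2, 3, 4, 6}, leaving only 5.
Day 4, shift 3: day 4 has {2, 4, 6} and shift 3 has {2, 3, 5}, leaving only 1.
Day 2, shift 3: day 2 has {2, 3, 5, 6} and shift 3 has {1, 2, 3, 5}, leaving only 4.
Day 2, shift 5: day 2 has {2, 3, 4, 5, 6} and shift 5 has {2, 6}, leaving only 1.
Day 5 already has {2, 4, 5} and shift 5 already has {1, 2, 6}, so day 5, shift 5 must be 3.

3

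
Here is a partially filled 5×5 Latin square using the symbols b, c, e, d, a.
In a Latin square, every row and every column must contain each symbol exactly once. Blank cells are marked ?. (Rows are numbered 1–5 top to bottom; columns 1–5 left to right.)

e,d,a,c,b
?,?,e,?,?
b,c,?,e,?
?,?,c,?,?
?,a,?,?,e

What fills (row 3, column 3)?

d

Row 3 already has {b, c, e} and column 3 already has {c, e, a}, so row 3, column 3 must be d.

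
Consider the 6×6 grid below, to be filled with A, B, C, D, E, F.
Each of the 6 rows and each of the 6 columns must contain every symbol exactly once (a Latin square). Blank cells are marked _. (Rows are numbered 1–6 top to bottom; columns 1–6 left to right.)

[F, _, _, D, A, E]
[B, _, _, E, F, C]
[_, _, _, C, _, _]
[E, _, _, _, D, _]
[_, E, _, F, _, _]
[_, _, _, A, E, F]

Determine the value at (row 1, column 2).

Row 3, column 5: row 3 has {C} and column 5 has {A, D, E, F}, leaving only B.
Row 4, column 4: row 4 has {D, E} and column 4 has {A, C, D, E, F}, leaving only B.
Row 4, column 6: row 4 has {B, D, E} and column 6 has {C, E, F}, leaving only A.
Row 3, column 6: row 3 has {B, C} and column 6 has {A, C, E, F}, leaving only D.
Row 3, column 1: row 3 has {B, C, D} and column 1 has {B, E, F}, leaving only A.
Row 3, column 2: row 3 has {A, B, C, D} and column 2 has {E}, leaving only F.
Row 3, column 3: row 3 has {A, B, C, D, F} and column 3 has {}, leaving only E.
Row 4, column 2: row 4 has {A, B, D, E} and column 2 has {E, F}, leaving only C.
Row 1 already has {A, D, E, F} and column 2 already has {C, E, F}, so row 1, column 2 must be B.

B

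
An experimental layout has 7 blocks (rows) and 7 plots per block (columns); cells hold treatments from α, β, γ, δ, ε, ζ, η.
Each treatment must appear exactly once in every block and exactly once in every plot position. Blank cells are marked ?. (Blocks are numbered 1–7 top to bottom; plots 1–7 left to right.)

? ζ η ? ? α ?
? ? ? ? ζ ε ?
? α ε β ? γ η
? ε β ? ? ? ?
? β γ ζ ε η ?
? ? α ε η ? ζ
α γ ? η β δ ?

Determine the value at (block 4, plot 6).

Block 4 already has {β, ε} and plot 6 already has {α, γ, δ, ε, η}, so block 4, plot 6 must be ζ.

ζ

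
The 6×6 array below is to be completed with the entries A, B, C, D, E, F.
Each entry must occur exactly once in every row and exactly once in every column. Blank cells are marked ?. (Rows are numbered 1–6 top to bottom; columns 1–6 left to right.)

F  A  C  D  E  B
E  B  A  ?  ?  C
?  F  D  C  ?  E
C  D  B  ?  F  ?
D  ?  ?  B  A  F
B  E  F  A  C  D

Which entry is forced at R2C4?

F

Row 2 already has {A, B, C, E} and column 4 already has {A, B, C, D}, so row 2, column 4 must be F.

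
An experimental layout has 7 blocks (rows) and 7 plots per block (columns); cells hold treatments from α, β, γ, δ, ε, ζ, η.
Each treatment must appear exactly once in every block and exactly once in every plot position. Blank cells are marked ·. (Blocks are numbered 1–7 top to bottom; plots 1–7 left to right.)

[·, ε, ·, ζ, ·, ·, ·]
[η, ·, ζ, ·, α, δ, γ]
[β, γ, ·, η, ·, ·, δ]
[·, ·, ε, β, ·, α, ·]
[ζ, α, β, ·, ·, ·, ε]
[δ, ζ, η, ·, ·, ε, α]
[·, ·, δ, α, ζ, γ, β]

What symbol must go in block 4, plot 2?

δ

Block 1, plot 7: block 1 has {ε, ζ} and plot 7 has {α, β, γ, δ, ε}, leaving only η.
Block 1, plot 6: block 1 has {ε, ζ, η} and plot 6 has {α, γ, δ, ε}, leaving only β.
Block 2, plot 2: block 2 has {α, γ, δ, ζ, η} and plot 2 has {α, γ, ε, ζ}, leaving only β.
Block 2, plot 4: block 2 has {α, β, γ, δ, ζ, η} and plot 4 has {α, β, ζ, η}, leaving only ε.
Block 3, plot 3: block 3 has {β, γ, δ, η} and plot 3 has {β, δ, ε, ζ, η}, leaving only α.
Block 1, plot 3: block 1 has {β, ε, ζ, η} and plot 3 has {α, β, δ, ε, ζ, η}, leaving only γ.
Block 1, plot 1: block 1 has {β, γ, ε, ζ, η} and plot 1 has {β, δ, ζ, η}, leaving only α.
Block 1, plot 5: block 1 has {α, β, γ, ε, ζ, η} and plot 5 has {α, ζ}, leaving only δ.
Block 3, plot 5: block 3 has {α, β, γ, δ, η} and plot 5 has {α, δ, ζ}, leaving only ε.
Block 3, plot 6: block 3 has {α, β, γ, δ, ε, η} and plot 6 has {α, β, γ, δ, ε}, leaving only ζ.
Block 4, plot 1: block 4 has {α, β, ε} and plot 1 has {α, β, δ, ζ, η}, leaving only γ.
Block 4, plot 5: block 4 has {α, β, γ, ε} and plot 5 has {α, δ, ε, ζ}, leaving only η.
Block 4 already has {α, β, γ, ε, η} and plot 2 already has {α, β, γ, ε, ζ}, so block 4, plot 2 must be δ.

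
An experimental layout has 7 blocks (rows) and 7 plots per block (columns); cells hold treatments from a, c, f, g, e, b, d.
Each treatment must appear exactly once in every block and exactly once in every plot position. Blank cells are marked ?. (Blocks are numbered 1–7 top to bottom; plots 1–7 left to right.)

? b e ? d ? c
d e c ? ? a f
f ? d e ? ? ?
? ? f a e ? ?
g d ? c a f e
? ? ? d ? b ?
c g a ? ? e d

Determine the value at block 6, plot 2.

f

Block 1, plot 1: block 1 has {c, e, b, d} and plot 1 has {c, f, g, d}, leaving only a.
Block 1, plot 6: block 1 has {a, c, e, b, d} and plot 6 has {a, f, e, b}, leaving only g.
Block 1, plot 4: block 1 has {a, c, g, e, b, d} and plot 4 has {a, c, e, d}, leaving only f.
Block 3, plot 6: block 3 has {f, e, d} and plot 6 has {a, f, g, e, b}, leaving only c.
Block 3, plot 2: block 3 has {c, f, e, d} and plot 2 has {g, e, b, d}, leaving only a.
Block 4, plot 1: block 4 has {a, f, e} and plot 1 has {a, c, f, g, d}, leaving only b.
Block 4, plot 2: block 4 has {a, f, e, b} and plot 2 has {a, g, e, b, d}, leaving only c.
Block 6 already has {b, d} and plot 2 already has {a, c, g, e, b, d}, so block 6, plot 2 must be f.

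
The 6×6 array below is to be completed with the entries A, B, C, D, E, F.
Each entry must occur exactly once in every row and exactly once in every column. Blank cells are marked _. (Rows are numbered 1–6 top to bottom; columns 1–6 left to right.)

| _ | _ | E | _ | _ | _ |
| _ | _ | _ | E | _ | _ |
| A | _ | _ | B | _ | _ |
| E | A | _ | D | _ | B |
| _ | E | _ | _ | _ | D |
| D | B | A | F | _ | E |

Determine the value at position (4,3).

C

Row 6, column 5: row 6 has {A, B, D, E, F} and column 5 has {}, leaving only C.
Row 4, column 5: row 4 has {A, B, D, E} and column 5 has {C}, leaving only F.
Row 4 already has {A, B, D, E, F} and column 3 already has {A, E}, so row 4, column 3 must be C.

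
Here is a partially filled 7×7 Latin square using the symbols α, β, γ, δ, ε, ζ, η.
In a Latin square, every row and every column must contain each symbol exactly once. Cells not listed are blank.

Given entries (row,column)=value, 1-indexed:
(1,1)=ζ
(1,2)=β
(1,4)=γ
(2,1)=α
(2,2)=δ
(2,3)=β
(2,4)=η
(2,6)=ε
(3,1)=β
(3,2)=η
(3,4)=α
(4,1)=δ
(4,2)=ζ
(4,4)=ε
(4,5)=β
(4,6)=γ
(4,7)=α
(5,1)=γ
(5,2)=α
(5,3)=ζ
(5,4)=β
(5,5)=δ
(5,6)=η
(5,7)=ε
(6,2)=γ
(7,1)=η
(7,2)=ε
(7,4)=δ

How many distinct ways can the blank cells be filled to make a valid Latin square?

8

Row 1, column 3: eliminating its row and column leaves {α, δ, ε, η}.
Row 1, column 5: eliminating its row and column leaves {α, ε, η}.
Row 1, column 6: eliminating its row and column leaves {α, δ}.
Row 1, column 7: eliminating its row and column leaves {δ, η}.
Row 2, column 5: eliminating its row and column leaves {γ, ζ}.
Row 2, column 7: eliminating its row and column leaves {γ, ζ}.
Row 3, column 3: eliminating its row and column leaves {γ, δ, ε}.
Row 3, column 5: eliminating its row and column leaves {γ, ε, ζ}.
Row 3, column 6: eliminating its row and column leaves {δ, ζ}.
Row 3, column 7: eliminating its row and column leaves {γ, δ, ζ}.
Row 4, column 3: eliminating its row and column leaves {η}.
Row 6, column 1: eliminating its row and column leaves {ε}.
Row 6, column 3: eliminating its row and column leaves {α, δ, ε, η}.
Row 6, column 4: eliminating its row and column leaves {ζ}.
Row 6, column 5: eliminating its row and column leaves {α, ε, ζ, η}.
Row 6, column 6: eliminating its row and column leaves {α, β, δ, ζ}.
Row 6, column 7: eliminating its row and column leaves {β, δ, ζ, η}.
Row 7, column 3: eliminating its row and column leaves {α, γ}.
Row 7, column 5: eliminating its row and column leaves {α, γ, ζ}.
Row 7, column 6: eliminating its row and column leaves {α, β, ζ}.
Row 7, column 7: eliminating its row and column leaves {β, γ, ζ}.
Enumerating the assignments across these blanks that avoid any row or column repeat gives 8 completions.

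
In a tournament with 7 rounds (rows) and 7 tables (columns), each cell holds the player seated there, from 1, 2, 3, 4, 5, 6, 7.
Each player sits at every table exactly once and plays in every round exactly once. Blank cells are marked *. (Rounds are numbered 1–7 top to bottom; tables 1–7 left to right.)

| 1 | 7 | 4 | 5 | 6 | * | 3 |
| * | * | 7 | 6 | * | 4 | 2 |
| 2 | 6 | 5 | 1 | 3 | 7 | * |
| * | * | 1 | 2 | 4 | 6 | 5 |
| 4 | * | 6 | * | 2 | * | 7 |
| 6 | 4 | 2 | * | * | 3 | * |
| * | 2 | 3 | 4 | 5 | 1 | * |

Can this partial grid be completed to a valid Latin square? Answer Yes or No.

No

Round 1, table 6: round 1 has {1, 3, 4, 5, 6, 7} and table 6 has {1, 3, 4, 6, 7}, so it must be 2.
Round 2, table 5: round 2 has {2, 4, 6, 7} and table 5 has {2, 3, 4, 5, 6}, so it must be 1.
Round 3, table 7: round 3 has {1, 2, 3, 5, 6, 7} and table 7 has {2, 3, 5, 7}, so it must be 4.
Round 4, table 2: round 4 has {1, 2, 4, 5, 6} and table 2 has {2, 4, 6, 7}, so it must be 3.
Round 2, table 2: round 2 has {1, 2, 4, 6, 7} and table 2 has {2, 3, 4, 6, 7}, so it must be 5.
Round 2, table 1: round 2 has {1, 2, 4, 5, 6, 7} and table 1 has {1, 2, 4, 6}, so it must be 3.
Round 4, table 1: round 4 has {1, 2, 3, 4, 5, 6} and table 1 has {1, 2, 3, 4, 6}, so it must be 7.
Now round 7, table 1: round 7 together with table 1 already contain {1, 2, 3, 4, 5, 6, 7} — every symbol — so nothing can go there. The grid has no valid completion.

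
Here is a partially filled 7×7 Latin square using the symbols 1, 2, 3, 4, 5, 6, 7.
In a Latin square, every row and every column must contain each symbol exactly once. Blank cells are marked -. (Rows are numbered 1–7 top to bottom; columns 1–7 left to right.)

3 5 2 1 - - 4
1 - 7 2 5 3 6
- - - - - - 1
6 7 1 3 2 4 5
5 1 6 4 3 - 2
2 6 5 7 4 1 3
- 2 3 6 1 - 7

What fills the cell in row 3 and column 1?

7

Row 2, column 2: row 2 has {1, 2, 3, 5, 6, 7} and column 2 has {1, 2, 5, 6, 7}, leaving only 4.
Row 3, column 2: row 3 has {1} and column 2 has {1, 2, 4, 5, 6, 7}, leaving only 3.
Row 3, column 3: row 3 has {1, 3} and column 3 has {1, 2, 3, 5, 6, 7}, leaving only 4.
Row 3 already has {1, 3, 4} and column 1 already has {1, 2, 3, 5, 6}, so row 3, column 1 must be 7.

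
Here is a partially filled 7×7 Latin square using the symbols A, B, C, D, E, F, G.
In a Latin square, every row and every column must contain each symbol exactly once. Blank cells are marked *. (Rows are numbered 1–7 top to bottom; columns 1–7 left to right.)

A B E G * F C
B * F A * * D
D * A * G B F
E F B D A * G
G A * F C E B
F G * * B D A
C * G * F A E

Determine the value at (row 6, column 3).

Row 6 already has {A, B, D, F, G} and column 3 already has {A, B, E, F, G}, so row 6, column 3 must be C.

C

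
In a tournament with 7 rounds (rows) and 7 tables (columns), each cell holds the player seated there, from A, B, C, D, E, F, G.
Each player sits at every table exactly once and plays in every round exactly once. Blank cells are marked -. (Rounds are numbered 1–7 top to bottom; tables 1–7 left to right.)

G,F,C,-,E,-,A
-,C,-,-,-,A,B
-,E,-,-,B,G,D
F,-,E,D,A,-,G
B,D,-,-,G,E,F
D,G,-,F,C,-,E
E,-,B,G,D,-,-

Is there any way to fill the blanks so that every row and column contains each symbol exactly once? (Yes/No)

Round 2, table 1: round 2 together with table 1 already contain {A, B, C, D, E, F, G} — every symbol — so nothing can go there. The grid has no valid completion.

No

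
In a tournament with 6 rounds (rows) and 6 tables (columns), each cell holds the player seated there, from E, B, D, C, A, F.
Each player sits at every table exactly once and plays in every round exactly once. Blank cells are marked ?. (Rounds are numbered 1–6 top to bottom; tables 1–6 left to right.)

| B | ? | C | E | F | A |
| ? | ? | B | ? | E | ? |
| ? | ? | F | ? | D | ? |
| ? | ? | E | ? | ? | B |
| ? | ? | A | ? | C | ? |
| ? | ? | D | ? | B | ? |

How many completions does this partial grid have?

52

Round 1, table 2: eliminating its round and table leaves {D}.
Round 2, table 1: eliminating its round and table leaves {D, C, A, F}.
Round 2, table 2: eliminating its round and table leaves {D, C, A, F}.
Round 2, table 4: eliminating its round and table leaves {D, C, A, F}.
Round 2, table 6: eliminating its round and table leaves {D, C, F}.
Round 3, table 1: eliminating its round and table leaves {E, C, A}.
Round 3, table 2: eliminating its round and table leaves {E, B, C, A}.
Round 3, table 4: eliminating its round and table leaves {B, C, A}.
Round 3, table 6: eliminating its round and table leaves {E, C}.
Round 4, table 1: eliminating its round and table leaves {D, C, A, F}.
Round 4, table 2: eliminating its round and table leaves {D, C, A, F}.
Round 4, table 4: eliminating its round and table leaves {D, C, A, F}.
Round 4, table 5: eliminating its round and table leaves {A}.
Round 5, table 1: eliminating its round and table leaves {E, D, F}.
Round 5, table 2: eliminating its round and table leaves {E, B, D, F}.
Round 5, table 4: eliminating its round and table leaves {B, D, F}.
Round 5, table 6: eliminating its round and table leaves {E, D, F}.
Round 6, table 1: eliminating its round and table leaves {E, C, A, F}.
Round 6, table 2: eliminating its round and table leaves {E, C, A, F}.
Round 6, table 4: eliminating its round and table leaves {C, A, F}.
Round 6, table 6: eliminating its round and table leaves {E, C, F}.
Enumerating the assignments across these blanks that avoid any round or table repeat gives 52 completions.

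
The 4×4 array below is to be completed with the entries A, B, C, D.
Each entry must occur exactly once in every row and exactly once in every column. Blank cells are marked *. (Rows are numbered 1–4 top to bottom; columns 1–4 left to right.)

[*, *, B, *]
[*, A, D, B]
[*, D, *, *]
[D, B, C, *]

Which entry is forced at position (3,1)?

Row 1, column 2: row 1 has {B} and column 2 has {A, B, D}, leaving only C.
Row 1, column 1: row 1 has {B, C} and column 1 has {D}, leaving only A.
Row 1, column 4: row 1 has {A, B, C} and column 4 has {B}, leaving only D.
Row 2, column 1: row 2 has {A, B, D} and column 1 has {A, D}, leaving only C.
Row 3 already has {D} and column 1 already has {A, C, D}, so row 3, column 1 must be B.

B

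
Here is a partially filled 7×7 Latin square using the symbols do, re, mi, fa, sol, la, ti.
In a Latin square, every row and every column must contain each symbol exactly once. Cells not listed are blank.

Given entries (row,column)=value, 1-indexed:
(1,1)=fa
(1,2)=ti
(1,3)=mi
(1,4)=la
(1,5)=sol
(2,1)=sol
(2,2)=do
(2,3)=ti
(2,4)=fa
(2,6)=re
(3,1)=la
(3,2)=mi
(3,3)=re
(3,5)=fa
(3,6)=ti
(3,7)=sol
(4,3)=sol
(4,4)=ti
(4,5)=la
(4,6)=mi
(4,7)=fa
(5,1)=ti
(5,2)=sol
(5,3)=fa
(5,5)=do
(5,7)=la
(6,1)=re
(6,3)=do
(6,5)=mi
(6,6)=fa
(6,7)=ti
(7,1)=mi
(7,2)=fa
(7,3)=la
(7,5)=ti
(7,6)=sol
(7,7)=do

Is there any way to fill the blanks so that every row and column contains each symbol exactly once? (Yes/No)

Row 2, column 5: row 2 together with column 5 already contain {do, re, mi, fa, sol, la, ti} — every symbol — so nothing can go there. The grid has no valid completion.

No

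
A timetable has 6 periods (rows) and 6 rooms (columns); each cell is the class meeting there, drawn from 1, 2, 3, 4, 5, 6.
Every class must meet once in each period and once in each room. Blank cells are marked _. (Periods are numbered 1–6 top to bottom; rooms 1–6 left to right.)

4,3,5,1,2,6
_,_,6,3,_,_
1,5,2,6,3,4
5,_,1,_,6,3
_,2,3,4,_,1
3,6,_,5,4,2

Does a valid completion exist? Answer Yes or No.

No

Period 6, room 3: period 6 together with room 3 already contain {1, 2, 3, 4, 5, 6} — every symbol — so nothing can go there. The grid has no valid completion.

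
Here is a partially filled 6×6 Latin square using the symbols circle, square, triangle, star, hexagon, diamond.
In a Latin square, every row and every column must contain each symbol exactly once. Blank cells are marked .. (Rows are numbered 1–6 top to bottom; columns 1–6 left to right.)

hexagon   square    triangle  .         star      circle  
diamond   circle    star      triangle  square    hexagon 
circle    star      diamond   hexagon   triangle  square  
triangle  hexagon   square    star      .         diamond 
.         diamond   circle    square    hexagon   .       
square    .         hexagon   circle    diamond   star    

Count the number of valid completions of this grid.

1

Row 1, column 4: eliminating its row and column leaves {diamond}.
Row 4, column 5: eliminating its row and column leaves {circle}.
Row 5, column 1: eliminating its row and column leaves {star}.
Row 5, column 6: eliminating its row and column leaves {triangle}.
Row 6, column 2: eliminating its row and column leaves {triangle}.
Only one assignment across all blanks avoids any row or column repeat, giving 1 completion.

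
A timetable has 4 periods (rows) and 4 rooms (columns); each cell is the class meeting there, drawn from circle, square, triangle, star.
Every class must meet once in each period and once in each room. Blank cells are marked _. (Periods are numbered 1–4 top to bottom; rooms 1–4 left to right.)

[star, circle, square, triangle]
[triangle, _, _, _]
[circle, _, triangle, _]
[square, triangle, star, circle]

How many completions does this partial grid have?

Period 2, room 2: eliminating its period and room leaves {square, star}.
Period 2, room 3: eliminating its period and room leaves {circle}.
Period 2, room 4: eliminating its period and room leaves {square, star}.
Period 3, room 2: eliminating its period and room leaves {square, star}.
Period 3, room 4: eliminating its period and room leaves {square, star}.
Enumerating the assignments across these blanks that avoid any period or room repeat gives 2 completions.

2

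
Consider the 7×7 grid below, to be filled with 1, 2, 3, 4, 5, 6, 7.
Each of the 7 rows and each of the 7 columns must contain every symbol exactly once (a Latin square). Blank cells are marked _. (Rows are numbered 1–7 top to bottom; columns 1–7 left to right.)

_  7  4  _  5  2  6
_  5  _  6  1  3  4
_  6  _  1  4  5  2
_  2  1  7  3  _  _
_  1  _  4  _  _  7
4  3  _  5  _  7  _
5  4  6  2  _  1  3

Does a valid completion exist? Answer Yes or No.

No row or column among the givens repeats a symbol, and propagating forced cells runs into no contradiction.
One valid completion exists (for instance, 1 7 4 3 5 2 6 / 2 5 7 6 1 3 4 / 7 6 3 1 4 5 2 / 6 2 1 7 3 4 5 / 3 1 5 4 2 6 7 / 4 3 2 5 6 7 1 / 5 4 6 2 7 1 3).

Yes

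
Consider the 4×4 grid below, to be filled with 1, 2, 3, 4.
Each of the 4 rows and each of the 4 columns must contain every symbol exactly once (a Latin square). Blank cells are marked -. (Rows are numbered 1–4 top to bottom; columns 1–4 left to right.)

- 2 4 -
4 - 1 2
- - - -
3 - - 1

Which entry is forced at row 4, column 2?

Row 4 already has {1, 3} and column 2 already has {2}, so row 4, column 2 must be 4.

4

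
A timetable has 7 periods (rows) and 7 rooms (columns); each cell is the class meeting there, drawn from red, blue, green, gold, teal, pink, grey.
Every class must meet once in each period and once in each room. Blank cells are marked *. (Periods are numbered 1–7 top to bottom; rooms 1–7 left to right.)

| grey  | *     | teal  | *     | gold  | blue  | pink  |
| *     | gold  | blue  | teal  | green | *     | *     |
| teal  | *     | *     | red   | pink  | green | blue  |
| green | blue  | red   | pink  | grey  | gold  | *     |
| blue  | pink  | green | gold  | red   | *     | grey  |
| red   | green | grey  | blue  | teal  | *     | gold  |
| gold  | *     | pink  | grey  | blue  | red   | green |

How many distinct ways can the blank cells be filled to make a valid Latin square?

1

Period 1, room 2: eliminating its period and room leaves {red}.
Period 1, room 4: eliminating its period and room leaves {green}.
Period 2, room 1: eliminating its period and room leaves {pink}.
Period 2, room 6: eliminating its period and room leaves {pink, grey}.
Period 2, room 7: eliminating its period and room leaves {red}.
Period 3, room 2: eliminating its period and room leaves {grey}.
Period 3, room 3: eliminating its period and room leaves {gold}.
Period 4, room 7: eliminating its period and room leaves {teal}.
Period 5, room 6: eliminating its period and room leaves {teal}.
Period 6, room 6: eliminating its period and room leaves {pink}.
Period 7, room 2: eliminating its period and room leaves {teal}.
Only one assignment across all blanks avoids any period or room repeat, giving 1 completion.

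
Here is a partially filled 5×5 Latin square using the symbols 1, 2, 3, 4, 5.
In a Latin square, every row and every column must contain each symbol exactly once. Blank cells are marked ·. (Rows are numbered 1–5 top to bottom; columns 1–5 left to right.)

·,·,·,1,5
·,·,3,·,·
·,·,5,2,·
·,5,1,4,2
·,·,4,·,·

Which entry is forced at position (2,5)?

4

Row 1, column 3: row 1 has {1, 5} and column 3 has {1, 3, 4, 5}, leaving only 2.
Row 2, column 4: row 2 has {3} and column 4 has {1, 2, 4}, leaving only 5.
Row 4, column 1: row 4 has {1, 2, 4, 5} and column 1 has {}, leaving only 3.
Row 1, column 1: row 1 has {1, 2, 5} and column 1 has {3}, leaving only 4.
Row 1, column 2: row 1 has {1, 2, 4, 5} and column 2 has {5}, leaving only 3.
Row 3, column 1: row 3 has {2, 5} and column 1 has {3, 4}, leaving only 1.
Row 2, column 1: row 2 has {3, 5} and column 1 has {1, 3, 4}, leaving only 2.
Row 3, column 2: row 3 has {1, 2, 5} and column 2 has {3, 5}, leaving only 4.
Row 2, column 2: row 2 has {2, 3, 5} and column 2 has {3, 4, 5}, leaving only 1.
Row 2 already has {1, 2, 3, 5} and column 5 already has {2, 5}, so row 2, column 5 must be 4.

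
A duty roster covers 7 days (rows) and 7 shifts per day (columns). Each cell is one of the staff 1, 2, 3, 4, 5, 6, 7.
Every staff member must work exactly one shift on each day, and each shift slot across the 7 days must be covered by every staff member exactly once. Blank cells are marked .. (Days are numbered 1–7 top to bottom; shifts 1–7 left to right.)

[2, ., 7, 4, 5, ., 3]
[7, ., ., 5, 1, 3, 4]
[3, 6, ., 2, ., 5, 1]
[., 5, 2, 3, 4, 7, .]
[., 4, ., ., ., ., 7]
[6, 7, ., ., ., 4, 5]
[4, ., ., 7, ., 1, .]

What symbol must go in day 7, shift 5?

6

Day 1, shift 2: day 1 has {2, 3, 4, 5, 7} and shift 2 has {4, 5, 6, 7}, leaving only 1.
Day 1, shift 6: day 1 has {1, 2, 3, 4, 5, 7} and shift 6 has {1, 3, 4, 5, 7}, leaving only 6.
Day 2, shift 2: day 2 has {1, 3, 4, 5, 7} and shift 2 has {1, 4, 5, 6, 7}, leaving only 2.
Day 2, shift 3: day 2 has {1, 2, 3, 4, 5, 7} and shift 3 has {2, 7}, leaving only 6.
Day 3, shift 3: day 3 has {1, 2, 3, 5, 6} and shift 3 has {2, 6, 7}, leaving only 4.
Day 3, shift 5: day 3 has {1, 2, 3, 4, 5, 6} and shift 5 has {1, 4, 5}, leaving only 7.
Day 4, shift 1: day 4 has {2, 3, 4, 5, 7} and shift 1 has {2, 3, 4, 6, 7}, leaving only 1.
Day 4, shift 7: day 4 has {1, 2, 3, 4, 5, 7} and shift 7 has {1, 3, 4, 5, 7}, leaving only 6.
Day 5, shift 1: day 5 has {4, 7} and shift 1 has {1, 2, 3, 4, 6, 7}, leaving only 5.
Day 5, shift 6: day 5 has {4, 5, 7} and shift 6 has {1, 3, 4, 5, 6, 7}, leaving only 2.
Day 6, shift 4: day 6 has {4, 5, 6, 7} and shift 4 has {2, 3, 4, 5, 7}, leaving only 1.
Day 5, shift 4: day 5 has {2, 4, 5, 7} and shift 4 has {1, 2, 3, 4, 5, 7}, leaving only 6.
Day 5, shift 5: day 5 has {2, 4, 5, 6, 7} and shift 5 has {1, 4, 5, 7}, leaving only 3.
Day 5, shift 3: day 5 has {2, 3, 4, 5, 6, 7} and shift 3 has {2, 4, 6, 7}, leaving only 1.
Day 6, shift 3: day 6 has {1, 4, 5, 6, 7} and shift 3 has {1, 2, 4, 6, 7}, leaving only 3.
Day 6, shift 5: day 6 has {1, 3, 4, 5, 6, 7} and shift 5 has {1, 3, 4, 5, 7}, leaving only 2.
Day 7 already has {1, 4, 7} and shift 5 already has {1, 2, 3, 4, 5, 7}, so day 7, shift 5 must be 6.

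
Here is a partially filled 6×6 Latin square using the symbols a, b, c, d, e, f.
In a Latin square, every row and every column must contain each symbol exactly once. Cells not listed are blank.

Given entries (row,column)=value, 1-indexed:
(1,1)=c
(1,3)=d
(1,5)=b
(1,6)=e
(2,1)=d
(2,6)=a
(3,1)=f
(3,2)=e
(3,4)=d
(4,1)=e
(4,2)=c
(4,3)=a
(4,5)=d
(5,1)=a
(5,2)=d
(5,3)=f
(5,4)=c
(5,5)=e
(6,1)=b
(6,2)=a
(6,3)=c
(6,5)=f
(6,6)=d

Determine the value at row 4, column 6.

Row 1, column 2: row 1 has {b, c, d, e} and column 2 has {a, c, d, e}, leaving only f.
Row 1, column 4: row 1 has {b, c, d, e, f} and column 4 has {c, d}, leaving only a.
Row 2, column 2: row 2 has {a, d} and column 2 has {a, c, d, e, f}, leaving only b.
Row 2, column 3: row 2 has {a, b, d} and column 3 has {a, c, d, f}, leaving only e.
Row 2, column 4: row 2 has {a, b, d, e} and column 4 has {a, c, d}, leaving only f.
Row 2, column 5: row 2 has {a, b, d, e, f} and column 5 has {b, d, e, f}, leaving only c.
Row 3, column 3: row 3 has {d, e, f} and column 3 has {a, c, d, e, f}, leaving only b.
Row 3, column 5: row 3 has {b, d, e, f} and column 5 has {b, c, d, e, f}, leaving only a.
Row 3, column 6: row 3 has {a, b, d, e, f} and column 6 has {a, d, e}, leaving only c.
Row 4, column 4: row 4 has {a, c, d, e} and column 4 has {a, c, d, f}, leaving only b.
Row 4 already has {a, b, c, d, e} and column 6 already has {a, c, d, e}, so row 4, column 6 must be f.

f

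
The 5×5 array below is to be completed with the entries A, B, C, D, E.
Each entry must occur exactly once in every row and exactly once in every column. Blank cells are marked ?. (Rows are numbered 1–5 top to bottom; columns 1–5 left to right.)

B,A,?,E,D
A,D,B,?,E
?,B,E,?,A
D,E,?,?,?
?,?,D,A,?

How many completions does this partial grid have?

1

Row 1, column 3: eliminating its row and column leaves {C}.
Row 2, column 4: eliminating its row and column leaves {C}.
Row 3, column 1: eliminating its row and column leaves {C}.
Row 3, column 4: eliminating its row and column leaves {C, D}.
Row 4, column 3: eliminating its row and column leaves {A, C}.
Row 4, column 4: eliminating its row and column leaves {B, C}.
Row 4, column 5: eliminating its row and column leaves {B, C}.
Row 5, column 1: eliminating its row and column leaves {C, E}.
Row 5, column 2: eliminating its row and column leaves {C}.
Row 5, column 5: eliminating its row and column leaves {B, C}.
Only one assignment across all blanks avoids any row or column repeat, giving 1 completion.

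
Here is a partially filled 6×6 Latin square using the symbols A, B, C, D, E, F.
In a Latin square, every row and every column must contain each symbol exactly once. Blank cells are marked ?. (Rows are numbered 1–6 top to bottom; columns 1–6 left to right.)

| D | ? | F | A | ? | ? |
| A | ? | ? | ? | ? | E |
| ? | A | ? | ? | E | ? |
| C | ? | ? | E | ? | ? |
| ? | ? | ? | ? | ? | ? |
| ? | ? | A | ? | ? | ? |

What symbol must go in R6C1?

E

Row 6, column 1 is narrowed to {B, E, F}.
If it were B, propagating the remaining blanks reaches a contradiction.
If it were F, propagating the remaining blanks reaches a contradiction.
So row 6, column 1 must be E.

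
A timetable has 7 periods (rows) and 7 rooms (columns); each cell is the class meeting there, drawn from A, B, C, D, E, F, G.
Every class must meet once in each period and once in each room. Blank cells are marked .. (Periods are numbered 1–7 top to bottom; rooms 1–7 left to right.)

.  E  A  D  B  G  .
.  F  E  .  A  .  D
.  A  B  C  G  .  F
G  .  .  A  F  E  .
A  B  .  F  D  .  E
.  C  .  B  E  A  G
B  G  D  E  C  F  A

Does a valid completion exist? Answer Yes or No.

No period or room among the givens repeats a symbol, and propagating forced cells runs into no contradiction.
One valid completion exists (for instance, F E A D B G C / C F E G A B D / E A B C G D F / G D C A F E B / A B G F D C E / D C F B E A G / B G D E C F A).

Yes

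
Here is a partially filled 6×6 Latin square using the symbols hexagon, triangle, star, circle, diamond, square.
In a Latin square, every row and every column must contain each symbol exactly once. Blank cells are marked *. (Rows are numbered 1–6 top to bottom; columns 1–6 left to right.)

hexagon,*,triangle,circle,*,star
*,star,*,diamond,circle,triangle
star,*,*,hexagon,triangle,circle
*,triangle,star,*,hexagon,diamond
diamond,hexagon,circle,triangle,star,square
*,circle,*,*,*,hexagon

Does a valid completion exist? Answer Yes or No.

Yes

No row or column among the givens repeats a symbol, and propagating forced cells runs into no contradiction.
One valid completion exists (for instance, hexagon diamond triangle circle square star / square star hexagon diamond circle triangle / star square diamond hexagon triangle circle / circle triangle star square hexagon diamond / diamond hexagon circle triangle star square / triangle circle square star diamond hexagon).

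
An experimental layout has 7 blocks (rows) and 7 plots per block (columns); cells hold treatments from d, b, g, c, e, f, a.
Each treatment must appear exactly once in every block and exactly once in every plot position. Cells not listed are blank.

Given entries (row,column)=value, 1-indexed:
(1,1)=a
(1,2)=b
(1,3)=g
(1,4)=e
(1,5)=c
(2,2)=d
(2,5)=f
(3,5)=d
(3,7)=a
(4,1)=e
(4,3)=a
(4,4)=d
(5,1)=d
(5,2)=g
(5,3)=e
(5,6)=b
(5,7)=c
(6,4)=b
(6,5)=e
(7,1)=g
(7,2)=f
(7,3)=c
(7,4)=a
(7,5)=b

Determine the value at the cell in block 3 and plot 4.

Block 2, plot 3: block 2 has {d, f} and plot 3 has {g, c, e, a}, leaving only b.
Block 2, plot 1: block 2 has {d, b, f} and plot 1 has {d, g, e, a}, leaving only c.
Block 2, plot 4: block 2 has {d, b, c, f} and plot 4 has {d, b, e, a}, leaving only g.
Block 2, plot 7: block 2 has {d, b, g, c, f} and plot 7 has {c, a}, leaving only e.
Block 2, plot 6: block 2 has {d, b, g, c, e, f} and plot 6 has {b}, leaving only a.
Block 3, plot 3: block 3 has {d, a} and plot 3 has {b, g, c, e, a}, leaving only f.
Block 3 already has {d, f, a} and plot 4 already has {d, b, g, e, a}, so block 3, plot 4 must be c.

c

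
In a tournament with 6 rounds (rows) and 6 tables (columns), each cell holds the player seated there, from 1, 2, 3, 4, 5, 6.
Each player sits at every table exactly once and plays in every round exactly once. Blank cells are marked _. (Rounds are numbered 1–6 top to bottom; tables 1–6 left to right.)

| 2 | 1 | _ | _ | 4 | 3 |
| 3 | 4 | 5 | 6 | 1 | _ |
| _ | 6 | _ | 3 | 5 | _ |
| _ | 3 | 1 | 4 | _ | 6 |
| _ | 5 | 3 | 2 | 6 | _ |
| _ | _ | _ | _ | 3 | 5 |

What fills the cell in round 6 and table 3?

Round 1, table 3: round 1 has {1, 2, 3, 4} and table 3 has {1, 3, 5}, leaving only 6.
Round 1, table 4: round 1 has {1, 2, 3, 4, 6} and table 4 has {2, 3, 4, 6}, leaving only 5.
Round 2, table 6: round 2 has {1, 3, 4, 5, 6} and table 6 has {3, 5, 6}, leaving only 2.
Round 4, table 1: round 4 has {1, 3, 4, 6} and table 1 has {2, 3}, leaving only 5.
Round 4, table 5: round 4 has {1, 3, 4, 5, 6} and table 5 has {1, 3, 4, 5, 6}, leaving only 2.
Round 6, table 2: round 6 has {3, 5} and table 2 has {1, 3, 4, 5, 6}, leaving only 2.
Round 6 already has {2, 3, 5} and table 3 already has {1, 3, 5, 6}, so round 6, table 3 must be 4.

4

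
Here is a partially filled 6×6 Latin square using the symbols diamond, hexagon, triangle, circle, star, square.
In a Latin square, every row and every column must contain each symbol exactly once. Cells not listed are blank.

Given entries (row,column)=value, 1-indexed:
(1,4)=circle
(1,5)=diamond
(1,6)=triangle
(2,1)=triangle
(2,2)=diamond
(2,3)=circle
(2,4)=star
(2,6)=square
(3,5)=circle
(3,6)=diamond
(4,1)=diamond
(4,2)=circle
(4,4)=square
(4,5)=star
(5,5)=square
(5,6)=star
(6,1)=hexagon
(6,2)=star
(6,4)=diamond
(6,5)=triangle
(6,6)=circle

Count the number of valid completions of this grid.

Row 1, column 1: eliminating its row and column leaves {star, square}.
Row 1, column 2: eliminating its row and column leaves {hexagon, square}.
Row 1, column 3: eliminating its row and column leaves {hexagon, star, square}.
Row 2, column 5: eliminating its row and column leaves {hexagon}.
Row 3, column 1: eliminating its row and column leaves {star, square}.
Row 3, column 2: eliminating its row and column leaves {hexagon, triangle, square}.
Row 3, column 3: eliminating its row and column leaves {hexagon, triangle, star, square}.
Row 3, column 4: eliminating its row and column leaves {hexagon, triangle}.
Row 4, column 3: eliminating its row and column leaves {hexagon, triangle}.
Row 4, column 6: eliminating its row and column leaves {hexagon}.
Row 5, column 1: eliminating its row and column leaves {circle}.
Row 5, column 2: eliminating its row and column leaves {hexagon, triangle}.
Row 5, column 3: eliminating its row and column leaves {diamond, hexagon, triangle}.
Row 5, column 4: eliminating its row and column leaves {hexagon, triangle}.
Row 6, column 3: eliminating its row and column leaves {square}.
Enumerating the assignments across these blanks that avoid any row or column repeat gives 3 completions.

3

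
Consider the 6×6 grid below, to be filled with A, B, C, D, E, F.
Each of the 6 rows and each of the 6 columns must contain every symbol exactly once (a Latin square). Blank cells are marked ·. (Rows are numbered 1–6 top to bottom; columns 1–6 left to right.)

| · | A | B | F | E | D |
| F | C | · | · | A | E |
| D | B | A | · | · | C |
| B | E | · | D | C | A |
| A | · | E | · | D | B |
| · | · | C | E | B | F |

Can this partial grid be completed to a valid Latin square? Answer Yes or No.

No

Row 3, column 4: row 3 together with column 4 already contain {A, B, C, D, E, F} — every symbol — so nothing can go there. The grid has no valid completion.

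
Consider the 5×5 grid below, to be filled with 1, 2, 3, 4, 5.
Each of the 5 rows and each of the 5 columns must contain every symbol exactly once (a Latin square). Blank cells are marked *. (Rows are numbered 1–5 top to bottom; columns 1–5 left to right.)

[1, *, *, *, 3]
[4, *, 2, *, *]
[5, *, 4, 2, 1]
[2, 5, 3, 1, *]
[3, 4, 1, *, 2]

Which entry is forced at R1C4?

Row 1, column 2: row 1 has {1, 3} and column 2 has {4, 5}, leaving only 2.
Row 1, column 3: row 1 has {1, 2, 3} and column 3 has {1, 2, 3, 4}, leaving only 5.
Row 1 already has {1, 2, 3, 5} and column 4 already has {1, 2}, so row 1, column 4 must be 4.

4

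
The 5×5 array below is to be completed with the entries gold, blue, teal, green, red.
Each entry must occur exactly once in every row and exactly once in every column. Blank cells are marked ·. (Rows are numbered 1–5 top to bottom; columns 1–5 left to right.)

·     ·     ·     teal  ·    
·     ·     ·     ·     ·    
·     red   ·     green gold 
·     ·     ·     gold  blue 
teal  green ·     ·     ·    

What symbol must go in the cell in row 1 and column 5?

green

Row 3, column 1: row 3 has {gold, green, red} and column 1 has {teal}, leaving only blue.
Row 3, column 3: row 3 has {gold, blue, green, red} and column 3 has {}, leaving only teal.
Row 4, column 2: row 4 has {gold, blue} and column 2 has {green, red}, leaving only teal.
Row 5, column 5: row 5 has {teal, green} and column 5 has {gold, blue}, leaving only red.
Row 1 already has {teal} and column 5 already has {gold, blue, red}, so row 1, column 5 must be green.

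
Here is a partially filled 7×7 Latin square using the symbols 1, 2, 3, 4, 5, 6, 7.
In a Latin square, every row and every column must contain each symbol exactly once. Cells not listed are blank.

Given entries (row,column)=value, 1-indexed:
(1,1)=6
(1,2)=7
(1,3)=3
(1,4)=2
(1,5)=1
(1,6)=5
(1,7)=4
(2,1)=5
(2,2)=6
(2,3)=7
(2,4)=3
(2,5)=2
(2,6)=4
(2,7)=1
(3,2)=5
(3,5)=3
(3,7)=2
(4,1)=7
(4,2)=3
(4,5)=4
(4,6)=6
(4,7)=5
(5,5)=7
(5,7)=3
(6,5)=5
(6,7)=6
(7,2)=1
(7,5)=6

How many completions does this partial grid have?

Row 3, column 1: eliminating its row and column leaves {1, 4}.
Row 3, column 3: eliminating its row and column leaves {1, 4, 6}.
Row 3, column 4: eliminating its row and column leaves {1, 4, 6, 7}.
Row 3, column 6: eliminating its row and column leaves {1, 7}.
Row 4, column 3: eliminating its row and column leaves {1, 2}.
Row 4, column 4: eliminating its row and column leaves {1}.
Row 5, column 1: eliminating its row and column leaves {1, 2, 4}.
Row 5, column 2: eliminating its row and column leaves {2, 4}.
Row 5, column 3: eliminating its row and column leaves {1, 2, 4, 5, 6}.
Row 5, column 4: eliminating its row and column leaves {1, 4, 5, 6}.
Row 5, column 6: eliminating its row and column leaves {1, 2}.
Row 6, column 1: eliminating its row and column leaves {1, 2, 3, 4}.
Row 6, column 2: eliminating its row and column leaves {2, 4}.
Row 6, column 3: eliminating its row and column leaves {1, 2, 4}.
Row 6, column 4: eliminating its row and column leaves {1, 4, 7}.
Row 6, column 6: eliminating its row and column leaves {1, 2, 3, 7}.
Row 7, column 1: eliminating its row and column leaves {2, 3, 4}.
Row 7, column 3: eliminating its row and column leaves {2, 4, 5}.
Row 7, column 4: eliminating its row and column leaves {4, 5, 7}.
Row 7, column 6: eliminating its row and column leaves {2, 3, 7}.
Row 7, column 7: eliminating its row and column leaves {7}.
Enumerating the assignments across these blanks that avoid any row or column repeat gives 9 completions.

9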